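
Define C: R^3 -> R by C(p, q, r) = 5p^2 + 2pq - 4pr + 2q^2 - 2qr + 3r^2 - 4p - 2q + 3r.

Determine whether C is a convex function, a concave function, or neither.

C is quadratic, so its Hessian is the constant matrix H = [[10, 2, -4], [2, 4, -2], [-4, -2, 6]].
Leading principal minors: 10, 36, 144.
All positive ⇒ H ≻ 0 ⇒ convex.

convex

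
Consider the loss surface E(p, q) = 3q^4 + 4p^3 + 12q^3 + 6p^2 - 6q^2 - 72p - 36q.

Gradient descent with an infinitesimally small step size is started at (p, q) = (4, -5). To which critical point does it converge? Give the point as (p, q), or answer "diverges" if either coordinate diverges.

E is separable, so gradient descent decouples: p follows -∂E/∂p, q follows -∂E/∂q.
∂E/∂p = 12(p - 2)(p + 3); at p=4 this is 168, so p decreases.
∂E/∂q = 12(q - 1)(q + 1)(q + 3); at q=-5 this is -576, so q increases.
p converges to its nearest critical value 2 (a local min of the p-part); q converges to -3. The iterate converges to (2, -3).

(2, -3)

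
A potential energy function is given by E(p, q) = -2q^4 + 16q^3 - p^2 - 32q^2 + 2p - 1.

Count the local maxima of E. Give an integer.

E separates as a function of p plus a function of q, so ∇E=0 decouples.
∂E/∂p = -2(p - 1) = 0 at p ∈ {1}; ∂E/∂q = -8q(q - 4)(q - 2) = 0 at q ∈ {0, 2, 4}.
The Hessian is diagonal: diag(E_pp, E_qq). Second derivatives: E_pp(1)=-2; E_qq(0)=-64, E_qq(2)=32, E_qq(4)=-64.
Local maxima occur where both diagonal entries negative: (1, 0), (1, 4). Count: 2.

2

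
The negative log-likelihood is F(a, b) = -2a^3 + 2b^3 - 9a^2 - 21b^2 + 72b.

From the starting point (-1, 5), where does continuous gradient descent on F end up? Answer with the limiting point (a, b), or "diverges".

(-3, 4)

F is separable, so gradient descent decouples: a follows -∂F/∂a, b follows -∂F/∂b.
∂F/∂a = -6a(a + 3); at a=-1 this is 12, so a decreases.
∂F/∂b = 6(b - 4)(b - 3); at b=5 this is 12, so b decreases.
a converges to its nearest critical value -3 (a local min of the a-part); b converges to 4. The iterate converges to (-3, 4).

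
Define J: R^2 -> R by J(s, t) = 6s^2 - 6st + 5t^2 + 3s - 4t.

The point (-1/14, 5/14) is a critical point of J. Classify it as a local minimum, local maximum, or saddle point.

The Hessian of J is constant: H = [[12, -6], [-6, 10]].
det(H) = 12·10 − (-6)² = 84.
det(H) > 0 and tr(H) = 22 > 0, so H is positive definite and the point is a local minimum.

local minimum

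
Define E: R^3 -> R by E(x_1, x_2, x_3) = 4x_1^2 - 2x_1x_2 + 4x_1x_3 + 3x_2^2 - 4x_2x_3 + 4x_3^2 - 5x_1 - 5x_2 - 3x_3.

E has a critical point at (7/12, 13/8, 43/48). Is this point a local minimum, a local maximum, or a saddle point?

local minimum

The Hessian is constant: H = [[8, -2, 4], [-2, 6, -4], [4, -4, 8]].
Leading principal minors: Δ₁ = 8, Δ₂ = 44, Δ₃ = 192.
All leading minors are positive, so H is positive definite: a local minimum.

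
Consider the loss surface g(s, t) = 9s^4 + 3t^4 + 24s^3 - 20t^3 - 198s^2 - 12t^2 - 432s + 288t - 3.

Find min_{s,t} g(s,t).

-2120

g(s,t) separates as P(s) + Q(t) − 3, so its minimum is min P + min Q − 3.
P'(s) = 36(s - 3)(s + 1)(s + 4) vanishes at s ∈ {-4, -1, 3}; Q'(t) = 12(t - 4)(t - 3)(t + 2) vanishes at t ∈ {-2, 3, 4}.
Local minima of P (where P''>0): P(-4)=-672, P(3)=-1701. Local minima of Q: Q(-2)=-416, Q(4)=448.
So the global minimum of g is P(3) + Q(-2) − 3 = -1701 − 416 − 3 = -2120, attained at (3, -2).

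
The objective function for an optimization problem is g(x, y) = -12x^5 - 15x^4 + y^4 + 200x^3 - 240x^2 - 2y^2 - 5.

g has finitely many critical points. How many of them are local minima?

g separates as a function of x plus a function of y, so ∇g=0 decouples.
∂g/∂x = -60x(x - 2)(x - 1)(x + 4) = 0 at x ∈ {-4, 0, 1, 2}; ∂g/∂y = 4y(y - 1)(y + 1) = 0 at y ∈ {-1, 0, 1}.
The Hessian is diagonal: diag(g_xx, g_yy). Second derivatives: g_xx(-4)=7200, g_xx(0)=-480, g_xx(1)=300, g_xx(2)=-720; g_yy(-1)=8, g_yy(0)=-4, g_yy(1)=8.
Local minima occur where both diagonal entries positive: (-4, -1), (-4, 1), (1, -1), (1, 1). Count: 4.

4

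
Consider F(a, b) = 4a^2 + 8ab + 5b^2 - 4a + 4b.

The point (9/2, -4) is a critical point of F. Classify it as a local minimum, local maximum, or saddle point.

The Hessian of F is constant: H = [[8, 8], [8, 10]].
det(H) = 8·10 − 8² = 16.
det(H) > 0 and tr(H) = 18 > 0, so H is positive definite and the point is a local minimum.

local minimum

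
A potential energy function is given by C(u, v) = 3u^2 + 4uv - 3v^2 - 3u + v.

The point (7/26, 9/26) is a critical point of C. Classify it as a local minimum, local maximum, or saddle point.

The Hessian of C is constant: H = [[6, 4], [4, -6]].
det(H) = 6·(-6) − 4² = -52.
Since det(H) < 0, H is indefinite and the critical point is a saddle point.

saddle point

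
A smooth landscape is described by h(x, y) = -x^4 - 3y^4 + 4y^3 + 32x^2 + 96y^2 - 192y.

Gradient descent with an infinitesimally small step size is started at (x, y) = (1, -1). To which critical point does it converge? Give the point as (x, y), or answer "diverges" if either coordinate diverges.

(0, 1)

h is separable, so gradient descent decouples: x follows -∂h/∂x, y follows -∂h/∂y.
∂h/∂x = -4x(x - 4)(x + 4); at x=1 this is 60, so x decreases.
∂h/∂y = -12(y - 4)(y - 1)(y + 4); at y=-1 this is -360, so y increases.
x converges to its nearest critical value 0 (a local min of the x-part); y converges to 1. The iterate converges to (0, 1).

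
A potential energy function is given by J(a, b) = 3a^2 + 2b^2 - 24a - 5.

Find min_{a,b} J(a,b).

J(a,b) separates as P(a) + Q(b) − 5, so its minimum is min P + min Q − 5.
P'(a) = 6a - 24 vanishes at a ∈ {4}; Q'(b) = 4b vanishes at b ∈ {0}.
Local minima of P (where P''>0): P(4)=-48. Local minima of Q: Q(0)=0.
So the global minimum of J is P(4) + Q(0) − 5 = -48 + 0 − 5 = -53, attained at (4, 0).

-53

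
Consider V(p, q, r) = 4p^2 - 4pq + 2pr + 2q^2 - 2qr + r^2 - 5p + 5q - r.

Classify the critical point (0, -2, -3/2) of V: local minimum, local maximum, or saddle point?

local minimum

The Hessian is constant: H = [[8, -4, 2], [-4, 4, -2], [2, -2, 2]].
Leading principal minors: Δ₁ = 8, Δ₂ = 16, Δ₃ = 16.
All leading minors are positive, so H is positive definite: a local minimum.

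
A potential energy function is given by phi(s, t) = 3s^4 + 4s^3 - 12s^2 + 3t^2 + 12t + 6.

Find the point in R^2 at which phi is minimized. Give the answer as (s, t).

(-2, -2)

phi(s,t) separates as P(s) + Q(t) + 6, so its minimum is min P + min Q + 6.
P'(s) = 12s(s - 1)(s + 2) vanishes at s ∈ {-2, 0, 1}; Q'(t) = 6(t + 2) vanishes at t ∈ {-2}.
Local minima of P (where P''>0): P(-2)=-32, P(1)=-5. Local minima of Q: Q(-2)=-12.
So the global minimum of phi is P(-2) + Q(-2) + 6 = -32 − 12 + 6 = -38, attained at (-2, -2).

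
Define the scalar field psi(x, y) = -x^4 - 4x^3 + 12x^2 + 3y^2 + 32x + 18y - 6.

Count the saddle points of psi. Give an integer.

2

psi separates as a function of x plus a function of y, so ∇psi=0 decouples.
∂psi/∂x = -4(x - 2)(x + 1)(x + 4) = 0 at x ∈ {-4, -1, 2}; ∂psi/∂y = 6(y + 3) = 0 at y ∈ {-3}.
The Hessian is diagonal: diag(psi_xx, psi_yy). Second derivatives: psi_xx(-4)=-72, psi_xx(-1)=36, psi_xx(2)=-72; psi_yy(-3)=6.
Saddle points occur where the two diagonal entries have opposite signs: (-4, -3), (2, -3). Count: 2.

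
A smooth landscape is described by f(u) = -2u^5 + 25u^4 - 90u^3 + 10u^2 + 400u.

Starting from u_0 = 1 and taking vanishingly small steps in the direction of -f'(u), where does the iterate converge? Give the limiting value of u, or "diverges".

-1

f'(u) = -10(u - 5)(u - 4)(u - 2)(u + 1), so f'(1) = 240.
Gradient descent moves in the -f' direction, i.e. u is decreasing.
The nearest critical point in that direction is u = -1, where f'' = 900 > 0 (a local minimum). The iterate converges there.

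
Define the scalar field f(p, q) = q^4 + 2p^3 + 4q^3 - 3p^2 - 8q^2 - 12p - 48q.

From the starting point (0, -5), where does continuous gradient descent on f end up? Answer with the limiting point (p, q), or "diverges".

f is separable, so gradient descent decouples: p follows -∂f/∂p, q follows -∂f/∂q.
∂f/∂p = 6(p - 2)(p + 1); at p=0 this is -12, so p increases.
∂f/∂q = 4(q - 2)(q + 2)(q + 3); at q=-5 this is -168, so q increases.
p converges to its nearest critical value 2 (a local min of the p-part); q converges to -3. The iterate converges to (2, -3).

(2, -3)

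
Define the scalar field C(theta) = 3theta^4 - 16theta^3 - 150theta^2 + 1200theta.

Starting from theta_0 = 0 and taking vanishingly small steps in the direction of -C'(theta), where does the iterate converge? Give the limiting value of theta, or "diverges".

-5

C'(theta) = 12(theta - 5)(theta - 4)(theta + 5), so C'(0) = 1200.
Gradient descent moves in the -C' direction, i.e. theta is decreasing.
The nearest critical point in that direction is theta = -5, where C'' = 1080 > 0 (a local minimum). The iterate converges there.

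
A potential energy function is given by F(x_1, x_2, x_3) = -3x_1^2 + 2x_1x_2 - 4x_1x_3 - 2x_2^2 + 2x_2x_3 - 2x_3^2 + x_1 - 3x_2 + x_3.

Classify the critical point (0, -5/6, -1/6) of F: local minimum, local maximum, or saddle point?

local maximum

The Hessian is constant: H = [[-6, 2, -4], [2, -4, 2], [-4, 2, -4]].
Leading principal minors: Δ₁ = -6, Δ₂ = 20, Δ₃ = -24.
The minors alternate sign starting negative (−, +, −), so H is negative definite: a local maximum.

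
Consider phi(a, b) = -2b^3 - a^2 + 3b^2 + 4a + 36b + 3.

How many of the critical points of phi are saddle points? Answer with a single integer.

1

phi separates as a function of a plus a function of b, so ∇phi=0 decouples.
∂phi/∂a = -2(a - 2) = 0 at a ∈ {2}; ∂phi/∂b = -6(b - 3)(b + 2) = 0 at b ∈ {-2, 3}.
The Hessian is diagonal: diag(phi_aa, phi_bb). Second derivatives: phi_aa(2)=-2; phi_bb(-2)=30, phi_bb(3)=-30.
Saddle points occur where the two diagonal entries have opposite signs: (2, -2). Count: 1.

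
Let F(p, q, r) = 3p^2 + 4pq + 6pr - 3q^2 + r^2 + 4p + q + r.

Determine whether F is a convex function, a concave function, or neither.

F is quadratic, so its Hessian is the constant matrix H = [[6, 4, 6], [4, -6, 0], [6, 0, 2]].
Leading principal minors: 6, -52, 112.
Neither pattern holds ⇒ H is indefinite ⇒ neither convex nor concave.

neither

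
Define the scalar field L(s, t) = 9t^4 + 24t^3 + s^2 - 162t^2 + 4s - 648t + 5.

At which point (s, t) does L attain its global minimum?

(-2, 3)

L(s,t) separates as P(s) + Q(t) + 5, so its minimum is min P + min Q + 5.
P'(s) = 2s + 4 vanishes at s ∈ {-2}; Q'(t) = 36(t - 3)(t + 2)(t + 3) vanishes at t ∈ {-3, -2, 3}.
Local minima of P (where P''>0): P(-2)=-4. Local minima of Q: Q(-3)=567, Q(3)=-2025.
So the global minimum of L is P(-2) + Q(3) + 5 = -4 − 2025 + 5 = -2024, attained at (-2, 3).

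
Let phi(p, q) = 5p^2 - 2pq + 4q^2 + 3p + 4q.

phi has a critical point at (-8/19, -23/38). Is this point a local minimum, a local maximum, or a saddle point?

The Hessian of phi is constant: H = [[10, -2], [-2, 8]].
det(H) = 10·8 − (-2)² = 76.
det(H) > 0 and tr(H) = 18 > 0, so H is positive definite and the point is a local minimum.

local minimum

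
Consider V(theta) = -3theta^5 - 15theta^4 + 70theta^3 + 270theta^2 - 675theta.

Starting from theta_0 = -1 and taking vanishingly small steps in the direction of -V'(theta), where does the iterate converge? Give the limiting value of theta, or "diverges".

1

V'(theta) = -15(theta - 3)(theta - 1)(theta + 3)(theta + 5), so V'(-1) = -960.
Gradient descent moves in the -V' direction, i.e. theta is increasing.
The nearest critical point in that direction is theta = 1, where V'' = 720 > 0 (a local minimum). The iterate converges there.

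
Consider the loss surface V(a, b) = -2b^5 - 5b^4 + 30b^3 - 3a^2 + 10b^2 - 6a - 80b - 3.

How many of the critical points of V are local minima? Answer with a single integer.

V separates as a function of a plus a function of b, so ∇V=0 decouples.
∂V/∂a = -6(a + 1) = 0 at a ∈ {-1}; ∂V/∂b = -10(b - 2)(b - 1)(b + 1)(b + 4) = 0 at b ∈ {-4, -1, 1, 2}.
The Hessian is diagonal: diag(V_aa, V_bb). Second derivatives: V_aa(-1)=-6; V_bb(-4)=900, V_bb(-1)=-180, V_bb(1)=100, V_bb(2)=-180.
Local minima occur where both diagonal entries positive: none. Count: 0.

0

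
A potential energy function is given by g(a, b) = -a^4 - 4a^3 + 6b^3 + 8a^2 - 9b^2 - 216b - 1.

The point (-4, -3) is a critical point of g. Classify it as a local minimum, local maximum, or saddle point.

The mixed partial ∂²g/∂a∂b is 0, so the Hessian at any point is diag(g_aa, g_bb) = diag(4(-3a^2 - 6a + 4), 18(2b - 1)).
At (-4, -3): H = diag(-80, -126).
Both eigenvalues are negative, so H is negative definite: a local maximum.

local maximum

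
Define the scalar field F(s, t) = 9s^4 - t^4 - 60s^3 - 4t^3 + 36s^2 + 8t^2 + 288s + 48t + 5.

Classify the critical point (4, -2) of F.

local minimum

The mixed partial ∂²F/∂s∂t is 0, so the Hessian at any point is diag(F_ss, F_tt) = diag(36(3s^2 - 10s + 2), 4(-3t^2 - 6t + 4)).
At (4, -2): H = diag(360, 16).
Both eigenvalues are positive, so H is positive definite: a local minimum.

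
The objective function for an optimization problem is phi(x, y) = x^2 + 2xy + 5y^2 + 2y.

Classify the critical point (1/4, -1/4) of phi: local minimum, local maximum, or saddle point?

local minimum

The Hessian of phi is constant: H = [[2, 2], [2, 10]].
det(H) = 2·10 − 2² = 16.
det(H) > 0 and tr(H) = 12 > 0, so H is positive definite and the point is a local minimum.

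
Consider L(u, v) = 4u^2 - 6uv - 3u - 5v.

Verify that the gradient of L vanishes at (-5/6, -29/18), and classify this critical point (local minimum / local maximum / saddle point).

∇L = (8u - 6v - 3, -6u - 5); substituting (-5/6, -29/18) gives ∇L = (0, 0), so (-5/6, -29/18) is indeed a critical point.
The Hessian of L is constant: H = [[8, -6], [-6, 0]].
det(H) = 8·0 − (-6)² = -36.
Since det(H) < 0, H is indefinite and the critical point is a saddle point.

saddle point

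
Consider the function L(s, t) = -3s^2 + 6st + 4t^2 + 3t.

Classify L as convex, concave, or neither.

L is quadratic, so its Hessian is the constant matrix H = [[-6, 6], [6, 8]].
det(H) = -84, tr(H) = 2.
det(H) < 0, so H is indefinite: neither convex nor concave.

neither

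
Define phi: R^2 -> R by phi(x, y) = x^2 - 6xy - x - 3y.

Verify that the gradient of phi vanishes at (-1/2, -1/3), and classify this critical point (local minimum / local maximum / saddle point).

∇phi = (2x - 6y - 1, -6x - 3); substituting (-1/2, -1/3) gives ∇phi = (0, 0), so (-1/2, -1/3) is indeed a critical point.
The Hessian of phi is constant: H = [[2, -6], [-6, 0]].
det(H) = 2·0 − (-6)² = -36.
Since det(H) < 0, H is indefinite and the critical point is a saddle point.

saddle point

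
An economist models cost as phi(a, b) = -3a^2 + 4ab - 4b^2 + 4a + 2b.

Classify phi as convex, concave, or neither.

phi is quadratic, so its Hessian is the constant matrix H = [[-6, 4], [4, -8]].
det(H) = 32, tr(H) = -14.
det(H) > 0 and tr(H) < 0, so H is negative definite everywhere: concave.

concave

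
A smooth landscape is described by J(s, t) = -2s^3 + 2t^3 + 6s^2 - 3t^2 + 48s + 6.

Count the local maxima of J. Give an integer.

1

J separates as a function of s plus a function of t, so ∇J=0 decouples.
∂J/∂s = -6(s - 4)(s + 2) = 0 at s ∈ {-2, 4}; ∂J/∂t = 6t(t - 1) = 0 at t ∈ {0, 1}.
The Hessian is diagonal: diag(J_ss, J_tt). Second derivatives: J_ss(-2)=36, J_ss(4)=-36; J_tt(0)=-6, J_tt(1)=6.
Local maxima occur where both diagonal entries negative: (4, 0). Count: 1.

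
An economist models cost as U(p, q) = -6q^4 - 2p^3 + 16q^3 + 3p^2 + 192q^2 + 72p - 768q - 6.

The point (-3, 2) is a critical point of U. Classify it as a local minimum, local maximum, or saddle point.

The mixed partial ∂²U/∂p∂q is 0, so the Hessian at any point is diag(U_pp, U_qq) = diag(6(-2p + 1), 24(-3q^2 + 4q + 16)).
At (-3, 2): H = diag(42, 288).
Both eigenvalues are positive, so H is positive definite: a local minimum.

local minimum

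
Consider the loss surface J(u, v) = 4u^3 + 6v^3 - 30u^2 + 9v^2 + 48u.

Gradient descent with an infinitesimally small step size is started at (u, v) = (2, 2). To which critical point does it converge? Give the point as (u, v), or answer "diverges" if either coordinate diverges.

J is separable, so gradient descent decouples: u follows -∂J/∂u, v follows -∂J/∂v.
∂J/∂u = 12(u - 4)(u - 1); at u=2 this is -24, so u increases.
∂J/∂v = 18v(v + 1); at v=2 this is 108, so v decreases.
u converges to its nearest critical value 4 (a local min of the u-part); v converges to 0. The iterate converges to (4, 0).

(4, 0)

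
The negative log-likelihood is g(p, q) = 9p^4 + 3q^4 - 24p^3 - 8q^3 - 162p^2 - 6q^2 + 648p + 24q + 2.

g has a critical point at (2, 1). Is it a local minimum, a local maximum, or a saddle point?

The mixed partial ∂²g/∂p∂q is 0, so the Hessian at any point is diag(g_pp, g_qq) = diag(36(3p^2 - 4p - 9), 12(3q^2 - 4q - 1)).
At (2, 1): H = diag(-180, -24).
Both eigenvalues are negative, so H is negative definite: a local maximum.

local maximum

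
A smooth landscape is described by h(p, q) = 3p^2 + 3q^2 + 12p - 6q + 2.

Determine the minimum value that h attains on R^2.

h(p,q) separates as A(p) + B(q) + 2, so its minimum is min A + min B + 2.
A'(p) = 6p + 12 vanishes at p ∈ {-2}; B'(q) = 6q - 6 vanishes at q ∈ {1}.
Local minima of A (where A''>0): A(-2)=-12. Local minima of B: B(1)=-3.
So the global minimum of h is A(-2) + B(1) + 2 = -12 − 3 + 2 = -13, attained at (-2, 1).

-13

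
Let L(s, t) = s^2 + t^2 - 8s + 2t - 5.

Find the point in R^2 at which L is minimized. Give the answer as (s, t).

(4, -1)

L(s,t) separates as P(s) + Q(t) − 5, so its minimum is min P + min Q − 5.
P'(s) = 2s - 8 vanishes at s ∈ {4}; Q'(t) = 2(t + 1) vanishes at t ∈ {-1}.
Local minima of P (where P''>0): P(4)=-16. Local minima of Q: Q(-1)=-1.
So the global minimum of L is P(4) + Q(-1) − 5 = -16 − 1 − 5 = -22, attained at (4, -1).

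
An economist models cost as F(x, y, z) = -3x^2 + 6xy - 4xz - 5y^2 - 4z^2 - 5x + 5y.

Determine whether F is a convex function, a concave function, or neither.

F is quadratic, so its Hessian is the constant matrix H = [[-6, 6, -4], [6, -10, 0], [-4, 0, -8]].
Leading principal minors: -6, 24, -32.
Signs alternate −, +, − ⇒ H ≺ 0 ⇒ concave.

concave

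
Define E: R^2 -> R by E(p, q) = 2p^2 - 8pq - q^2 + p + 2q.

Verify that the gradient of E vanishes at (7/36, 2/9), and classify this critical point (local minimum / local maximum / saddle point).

saddle point

∇E = (4p - 8q + 1, -8p - 2q + 2); substituting (7/36, 2/9) gives ∇E = (0, 0), so (7/36, 2/9) is indeed a critical point.
The Hessian of E is constant: H = [[4, -8], [-8, -2]].
det(H) = 4·(-2) − (-8)² = -72.
Since det(H) < 0, H is indefinite and the critical point is a saddle point.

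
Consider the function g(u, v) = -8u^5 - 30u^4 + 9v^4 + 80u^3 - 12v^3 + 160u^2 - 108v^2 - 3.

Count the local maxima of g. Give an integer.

2

g separates as a function of u plus a function of v, so ∇g=0 decouples.
∂g/∂u = -40u(u - 2)(u + 1)(u + 4) = 0 at u ∈ {-4, -1, 0, 2}; ∂g/∂v = 36v(v - 3)(v + 2) = 0 at v ∈ {-2, 0, 3}.
The Hessian is diagonal: diag(g_uu, g_vv). Second derivatives: g_uu(-4)=2880, g_uu(-1)=-360, g_uu(0)=320, g_uu(2)=-1440; g_vv(-2)=360, g_vv(0)=-216, g_vv(3)=540.
Local maxima occur where both diagonal entries negative: (-1, 0), (2, 0). Count: 2.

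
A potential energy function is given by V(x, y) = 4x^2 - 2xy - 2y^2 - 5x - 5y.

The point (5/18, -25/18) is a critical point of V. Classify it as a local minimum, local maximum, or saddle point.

saddle point

The Hessian of V is constant: H = [[8, -2], [-2, -4]].
det(H) = 8·(-4) − (-2)² = -36.
Since det(H) < 0, H is indefinite and the critical point is a saddle point.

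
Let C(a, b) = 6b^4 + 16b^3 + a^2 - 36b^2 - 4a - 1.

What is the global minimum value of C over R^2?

C(a,b) separates as P(a) + Q(b) − 1, so its minimum is min P + min Q − 1.
P'(a) = 2a - 4 vanishes at a ∈ {2}; Q'(b) = 24b(b - 1)(b + 3) vanishes at b ∈ {-3, 0, 1}.
Local minima of P (where P''>0): P(2)=-4. Local minima of Q: Q(-3)=-270, Q(1)=-14.
So the global minimum of C is P(2) + Q(-3) − 1 = -4 − 270 − 1 = -275, attained at (2, -3).

-275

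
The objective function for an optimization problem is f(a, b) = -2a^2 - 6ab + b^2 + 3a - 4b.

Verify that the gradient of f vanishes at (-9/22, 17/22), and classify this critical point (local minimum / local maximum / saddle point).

saddle point

∇f = (-4a - 6b + 3, -6a + 2b - 4); substituting (-9/22, 17/22) gives ∇f = (0, 0), so (-9/22, 17/22) is indeed a critical point.
The Hessian of f is constant: H = [[-4, -6], [-6, 2]].
det(H) = (-4)·2 − (-6)² = -44.
Since det(H) < 0, H is indefinite and the critical point is a saddle point.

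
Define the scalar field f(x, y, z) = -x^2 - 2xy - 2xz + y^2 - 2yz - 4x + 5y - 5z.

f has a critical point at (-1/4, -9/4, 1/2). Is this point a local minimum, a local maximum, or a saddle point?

saddle point

The Hessian is constant: H = [[-2, -2, -2], [-2, 2, -2], [-2, -2, 0]].
Leading principal minors: Δ₁ = -2, Δ₂ = -8, Δ₃ = -16.
The minors fit neither the all-positive nor the alternating-sign pattern, so H is indefinite: a saddle point.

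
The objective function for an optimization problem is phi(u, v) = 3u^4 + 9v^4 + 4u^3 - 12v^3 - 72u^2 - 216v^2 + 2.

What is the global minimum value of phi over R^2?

phi(u,v) separates as P(u) + Q(v) + 2, so its minimum is min P + min Q + 2.
P'(u) = 12u(u - 3)(u + 4) vanishes at u ∈ {-4, 0, 3}; Q'(v) = 36v(v - 4)(v + 3) vanishes at v ∈ {-3, 0, 4}.
Local minima of P (where P''>0): P(-4)=-640, P(3)=-297. Local minima of Q: Q(-3)=-891, Q(4)=-1920.
So the global minimum of phi is P(-4) + Q(4) + 2 = -640 − 1920 + 2 = -2558, attained at (-4, 4).

-2558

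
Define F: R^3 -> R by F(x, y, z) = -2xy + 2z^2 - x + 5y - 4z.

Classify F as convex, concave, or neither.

neither

F is quadratic, so its Hessian is the constant matrix H = [[0, -2, 0], [-2, 0, 0], [0, 0, 4]].
Leading principal minors: 0, -4, -16.
Neither pattern holds ⇒ H is indefinite ⇒ neither convex nor concave.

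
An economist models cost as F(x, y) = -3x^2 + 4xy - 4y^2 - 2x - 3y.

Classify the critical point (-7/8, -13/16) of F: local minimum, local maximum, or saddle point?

local maximum

The Hessian of F is constant: H = [[-6, 4], [4, -8]].
det(H) = (-6)·(-8) − 4² = 32.
det(H) > 0 and tr(H) = -14 < 0, so H is negative definite and the point is a local maximum.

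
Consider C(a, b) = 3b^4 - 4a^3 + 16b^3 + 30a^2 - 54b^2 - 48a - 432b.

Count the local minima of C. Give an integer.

2

C separates as a function of a plus a function of b, so ∇C=0 decouples.
∂C/∂a = -12(a - 4)(a - 1) = 0 at a ∈ {1, 4}; ∂C/∂b = 12(b - 3)(b + 3)(b + 4) = 0 at b ∈ {-4, -3, 3}.
The Hessian is diagonal: diag(C_aa, C_bb). Second derivatives: C_aa(1)=36, C_aa(4)=-36; C_bb(-4)=84, C_bb(-3)=-72, C_bb(3)=504.
Local minima occur where both diagonal entries positive: (1, -4), (1, 3). Count: 2.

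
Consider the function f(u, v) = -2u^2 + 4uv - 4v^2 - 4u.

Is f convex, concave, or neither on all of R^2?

f is quadratic, so its Hessian is the constant matrix H = [[-4, 4], [4, -8]].
det(H) = 16, tr(H) = -12.
det(H) > 0 and tr(H) < 0, so H is negative definite everywhere: concave.

concave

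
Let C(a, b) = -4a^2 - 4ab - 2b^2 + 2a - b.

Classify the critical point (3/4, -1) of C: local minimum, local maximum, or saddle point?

The Hessian of C is constant: H = [[-8, -4], [-4, -4]].
det(H) = (-8)·(-4) − (-4)² = 16.
det(H) > 0 and tr(H) = -12 < 0, so H is negative definite and the point is a local maximum.

local maximum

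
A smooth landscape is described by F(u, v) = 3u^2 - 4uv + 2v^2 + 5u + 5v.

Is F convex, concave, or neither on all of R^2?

convex

F is quadratic, so its Hessian is the constant matrix H = [[6, -4], [-4, 4]].
det(H) = 8, tr(H) = 10.
det(H) > 0 and tr(H) > 0, so H is positive definite everywhere: convex.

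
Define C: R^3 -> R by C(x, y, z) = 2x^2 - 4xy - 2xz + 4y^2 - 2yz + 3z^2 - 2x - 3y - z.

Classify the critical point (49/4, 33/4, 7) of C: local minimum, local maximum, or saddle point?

local minimum

The Hessian is constant: H = [[4, -4, -2], [-4, 8, -2], [-2, -2, 6]].
Leading principal minors: Δ₁ = 4, Δ₂ = 16, Δ₃ = 16.
All leading minors are positive, so H is positive definite: a local minimum.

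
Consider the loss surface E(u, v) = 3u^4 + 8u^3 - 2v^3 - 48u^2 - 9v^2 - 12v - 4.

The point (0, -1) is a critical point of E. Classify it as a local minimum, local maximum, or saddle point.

local maximum

The mixed partial ∂²E/∂u∂v is 0, so the Hessian at any point is diag(E_uu, E_vv) = diag(12(3u^2 + 4u - 8), -6(2v + 3)).
At (0, -1): H = diag(-96, -6).
Both eigenvalues are negative, so H is negative definite: a local maximum.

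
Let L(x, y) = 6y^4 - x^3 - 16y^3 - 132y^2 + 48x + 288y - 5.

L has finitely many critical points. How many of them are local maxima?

1

L separates as a function of x plus a function of y, so ∇L=0 decouples.
∂L/∂x = -3(x - 4)(x + 4) = 0 at x ∈ {-4, 4}; ∂L/∂y = 24(y - 4)(y - 1)(y + 3) = 0 at y ∈ {-3, 1, 4}.
The Hessian is diagonal: diag(L_xx, L_yy). Second derivatives: L_xx(-4)=24, L_xx(4)=-24; L_yy(-3)=672, L_yy(1)=-288, L_yy(4)=504.
Local maxima occur where both diagonal entries negative: (4, 1). Count: 1.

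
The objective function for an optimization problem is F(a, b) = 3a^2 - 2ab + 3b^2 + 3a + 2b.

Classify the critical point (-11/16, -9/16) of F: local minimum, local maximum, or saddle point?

local minimum

The Hessian of F is constant: H = [[6, -2], [-2, 6]].
det(H) = 6·6 − (-2)² = 32.
det(H) > 0 and tr(H) = 12 > 0, so H is positive definite and the point is a local minimum.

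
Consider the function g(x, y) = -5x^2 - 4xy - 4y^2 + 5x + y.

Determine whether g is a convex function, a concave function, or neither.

g is quadratic, so its Hessian is the constant matrix H = [[-10, -4], [-4, -8]].
det(H) = 64, tr(H) = -18.
det(H) > 0 and tr(H) < 0, so H is negative definite everywhere: concave.

concave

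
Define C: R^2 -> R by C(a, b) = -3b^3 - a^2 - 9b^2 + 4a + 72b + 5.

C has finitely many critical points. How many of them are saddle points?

C separates as a function of a plus a function of b, so ∇C=0 decouples.
∂C/∂a = -2(a - 2) = 0 at a ∈ {2}; ∂C/∂b = -9(b - 2)(b + 4) = 0 at b ∈ {-4, 2}.
The Hessian is diagonal: diag(C_aa, C_bb). Second derivatives: C_aa(2)=-2; C_bb(-4)=54, C_bb(2)=-54.
Saddle points occur where the two diagonal entries have opposite signs: (2, -4). Count: 1.

1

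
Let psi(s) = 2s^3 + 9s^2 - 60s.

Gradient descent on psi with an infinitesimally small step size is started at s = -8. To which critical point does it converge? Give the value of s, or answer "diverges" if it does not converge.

psi'(s) = 6(s - 2)(s + 5), so psi'(-8) = 180.
Gradient descent moves in the -psi' direction, i.e. s is decreasing.
There is no critical point below s=-8, and psi' keeps the same sign, so the iterate runs off to −∞.

diverges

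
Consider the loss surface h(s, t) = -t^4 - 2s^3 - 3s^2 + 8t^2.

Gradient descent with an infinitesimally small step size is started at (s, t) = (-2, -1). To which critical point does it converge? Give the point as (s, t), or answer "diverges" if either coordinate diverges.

(-1, 0)

h is separable, so gradient descent decouples: s follows -∂h/∂s, t follows -∂h/∂t.
∂h/∂s = -6s(s + 1); at s=-2 this is -12, so s increases.
∂h/∂t = -4t(t - 2)(t + 2); at t=-1 this is -12, so t increases.
s converges to its nearest critical value -1 (a local min of the s-part); t converges to 0. The iterate converges to (-1, 0).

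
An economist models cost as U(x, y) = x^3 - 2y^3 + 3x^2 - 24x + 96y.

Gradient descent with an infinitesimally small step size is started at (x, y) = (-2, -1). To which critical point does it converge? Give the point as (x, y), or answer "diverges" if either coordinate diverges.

U is separable, so gradient descent decouples: x follows -∂U/∂x, y follows -∂U/∂y.
∂U/∂x = 3(x - 2)(x + 4); at x=-2 this is -24, so x increases.
∂U/∂y = -6(y - 4)(y + 4); at y=-1 this is 90, so y decreases.
x converges to its nearest critical value 2 (a local min of the x-part); y converges to -4. The iterate converges to (2, -4).

(2, -4)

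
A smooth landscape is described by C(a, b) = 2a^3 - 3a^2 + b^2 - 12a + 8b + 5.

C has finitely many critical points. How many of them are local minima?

1

C separates as a function of a plus a function of b, so ∇C=0 decouples.
∂C/∂a = 6(a - 2)(a + 1) = 0 at a ∈ {-1, 2}; ∂C/∂b = 2(b + 4) = 0 at b ∈ {-4}.
The Hessian is diagonal: diag(C_aa, C_bb). Second derivatives: C_aa(-1)=-18, C_aa(2)=18; C_bb(-4)=2.
Local minima occur where both diagonal entries positive: (2, -4). Count: 1.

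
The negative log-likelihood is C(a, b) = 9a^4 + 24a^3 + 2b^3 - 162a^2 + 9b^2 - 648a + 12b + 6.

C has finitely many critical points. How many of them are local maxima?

C separates as a function of a plus a function of b, so ∇C=0 decouples.
∂C/∂a = 36(a - 3)(a + 2)(a + 3) = 0 at a ∈ {-3, -2, 3}; ∂C/∂b = 6(b + 1)(b + 2) = 0 at b ∈ {-2, -1}.
The Hessian is diagonal: diag(C_aa, C_bb). Second derivatives: C_aa(-3)=216, C_aa(-2)=-180, C_aa(3)=1080; C_bb(-2)=-6, C_bb(-1)=6.
Local maxima occur where both diagonal entries negative: (-2, -2). Count: 1.

1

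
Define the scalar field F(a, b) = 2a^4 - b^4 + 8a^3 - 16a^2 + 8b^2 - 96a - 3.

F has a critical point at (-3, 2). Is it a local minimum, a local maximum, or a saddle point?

saddle point

The mixed partial ∂²F/∂a∂b is 0, so the Hessian at any point is diag(F_aa, F_bb) = diag(8(3a^2 + 6a - 4), 4(-3b^2 + 4)).
At (-3, 2): H = diag(40, -32).
The eigenvalues have opposite signs, so H is indefinite: a saddle point.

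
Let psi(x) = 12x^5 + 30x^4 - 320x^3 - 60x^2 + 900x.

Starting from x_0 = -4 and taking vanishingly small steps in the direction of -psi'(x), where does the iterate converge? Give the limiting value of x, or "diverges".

-1

psi'(x) = 60(x - 3)(x - 1)(x + 1)(x + 5), so psi'(-4) = -6300.
Gradient descent moves in the -psi' direction, i.e. x is increasing.
The nearest critical point in that direction is x = -1, where psi'' = 1920 > 0 (a local minimum). The iterate converges there.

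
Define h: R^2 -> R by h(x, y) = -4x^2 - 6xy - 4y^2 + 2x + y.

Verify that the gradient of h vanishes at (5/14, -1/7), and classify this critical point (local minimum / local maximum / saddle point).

∇h = (-8x - 6y + 2, -6x - 8y + 1); substituting (5/14, -1/7) gives ∇h = (0, 0), so (5/14, -1/7) is indeed a critical point.
The Hessian of h is constant: H = [[-8, -6], [-6, -8]].
det(H) = (-8)·(-8) − (-6)² = 28.
det(H) > 0 and tr(H) = -16 < 0, so H is negative definite and the point is a local maximum.

local maximum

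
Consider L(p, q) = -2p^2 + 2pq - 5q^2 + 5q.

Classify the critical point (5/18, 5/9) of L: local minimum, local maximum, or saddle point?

local maximum

The Hessian of L is constant: H = [[-4, 2], [2, -10]].
det(H) = (-4)·(-10) − 2² = 36.
det(H) > 0 and tr(H) = -14 < 0, so H is negative definite and the point is a local maximum.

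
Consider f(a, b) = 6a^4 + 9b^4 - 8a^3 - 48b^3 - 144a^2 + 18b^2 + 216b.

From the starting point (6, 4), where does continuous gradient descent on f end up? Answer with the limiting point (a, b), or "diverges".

(4, 3)

f is separable, so gradient descent decouples: a follows -∂f/∂a, b follows -∂f/∂b.
∂f/∂a = 24a(a - 4)(a + 3); at a=6 this is 2592, so a decreases.
∂f/∂b = 36(b - 3)(b - 2)(b + 1); at b=4 this is 360, so b decreases.
a converges to its nearest critical value 4 (a local min of the a-part); b converges to 3. The iterate converges to (4, 3).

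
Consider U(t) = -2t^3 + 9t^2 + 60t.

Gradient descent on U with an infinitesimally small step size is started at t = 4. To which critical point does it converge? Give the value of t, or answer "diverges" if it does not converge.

U'(t) = -6(t - 5)(t + 2), so U'(4) = 36.
Gradient descent moves in the -U' direction, i.e. t is decreasing.
The nearest critical point in that direction is t = -2, where U'' = 42 > 0 (a local minimum). The iterate converges there.

-2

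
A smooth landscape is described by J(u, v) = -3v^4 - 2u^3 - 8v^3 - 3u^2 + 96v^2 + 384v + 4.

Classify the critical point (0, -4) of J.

local maximum

The mixed partial ∂²J/∂u∂v is 0, so the Hessian at any point is diag(J_uu, J_vv) = diag(-6(2u + 1), 12(-3v^2 - 4v + 16)).
At (0, -4): H = diag(-6, -192).
Both eigenvalues are negative, so H is negative definite: a local maximum.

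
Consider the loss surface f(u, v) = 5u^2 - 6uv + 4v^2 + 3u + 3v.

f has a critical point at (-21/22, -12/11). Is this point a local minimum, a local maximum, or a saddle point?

local minimum

The Hessian of f is constant: H = [[10, -6], [-6, 8]].
det(H) = 10·8 − (-6)² = 44.
det(H) > 0 and tr(H) = 18 > 0, so H is positive definite and the point is a local minimum.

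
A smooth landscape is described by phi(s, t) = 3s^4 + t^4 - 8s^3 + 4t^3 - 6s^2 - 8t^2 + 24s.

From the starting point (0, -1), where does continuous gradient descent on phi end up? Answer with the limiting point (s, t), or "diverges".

(-1, -4)

phi is separable, so gradient descent decouples: s follows -∂phi/∂s, t follows -∂phi/∂t.
∂phi/∂s = 12(s - 2)(s - 1)(s + 1); at s=0 this is 24, so s decreases.
∂phi/∂t = 4t(t - 1)(t + 4); at t=-1 this is 24, so t decreases.
s converges to its nearest critical value -1 (a local min of the s-part); t converges to -4. The iterate converges to (-1, -4).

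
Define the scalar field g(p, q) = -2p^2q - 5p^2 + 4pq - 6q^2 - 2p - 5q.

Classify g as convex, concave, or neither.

neither

The term -2p^2q is cubic, so the Hessian is not constant.
∂²g/∂p² = -4q - 10, which takes both signs as q varies (negative for sufficiently large q). A diagonal entry of the Hessian changing sign means the Hessian is neither positive- nor negative-semidefinite on all of R^2.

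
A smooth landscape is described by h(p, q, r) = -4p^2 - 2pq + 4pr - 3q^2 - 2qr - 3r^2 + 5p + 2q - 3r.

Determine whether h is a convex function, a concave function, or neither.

h is quadratic, so its Hessian is the constant matrix H = [[-8, -2, 4], [-2, -6, -2], [4, -2, -6]].
Leading principal minors: -8, 44, -104.
Signs alternate −, +, − ⇒ H ≺ 0 ⇒ concave.

concave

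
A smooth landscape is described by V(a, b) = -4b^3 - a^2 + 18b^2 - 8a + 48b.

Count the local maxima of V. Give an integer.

V separates as a function of a plus a function of b, so ∇V=0 decouples.
∂V/∂a = -2(a + 4) = 0 at a ∈ {-4}; ∂V/∂b = -12(b - 4)(b + 1) = 0 at b ∈ {-1, 4}.
The Hessian is diagonal: diag(V_aa, V_bb). Second derivatives: V_aa(-4)=-2; V_bb(-1)=60, V_bb(4)=-60.
Local maxima occur where both diagonal entries negative: (-4, 4). Count: 1.

1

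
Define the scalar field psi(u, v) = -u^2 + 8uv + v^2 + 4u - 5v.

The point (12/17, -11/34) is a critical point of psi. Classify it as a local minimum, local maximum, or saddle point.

The Hessian of psi is constant: H = [[-2, 8], [8, 2]].
det(H) = (-2)·2 − 8² = -68.
Since det(H) < 0, H is indefinite and the critical point is a saddle point.

saddle point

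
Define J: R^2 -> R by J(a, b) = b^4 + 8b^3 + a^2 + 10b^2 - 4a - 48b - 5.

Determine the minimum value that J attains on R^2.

-38

J(a,b) separates as P(a) + Q(b) − 5, so its minimum is min P + min Q − 5.
P'(a) = 2a - 4 vanishes at a ∈ {2}; Q'(b) = 4(b - 1)(b + 3)(b + 4) vanishes at b ∈ {-4, -3, 1}.
Local minima of P (where P''>0): P(2)=-4. Local minima of Q: Q(-4)=96, Q(1)=-29.
So the global minimum of J is P(2) + Q(1) − 5 = -4 − 29 − 5 = -38, attained at (2, 1).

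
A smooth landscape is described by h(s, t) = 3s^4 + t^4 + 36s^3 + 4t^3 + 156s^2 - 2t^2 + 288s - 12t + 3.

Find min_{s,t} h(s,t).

-198

h(s,t) separates as P(s) + Q(t) + 3, so its minimum is min P + min Q + 3.
P'(s) = 12(s + 2)(s + 3)(s + 4) vanishes at s ∈ {-4, -3, -2}; Q'(t) = 4(t - 1)(t + 1)(t + 3) vanishes at t ∈ {-3, -1, 1}.
Local minima of P (where P''>0): P(-4)=-192, P(-2)=-192. Local minima of Q: Q(-3)=-9, Q(1)=-9.
So the global minimum of h is P(-4) + Q(-3) + 3 = -192 − 9 + 3 = -198, attained at (-4, -3).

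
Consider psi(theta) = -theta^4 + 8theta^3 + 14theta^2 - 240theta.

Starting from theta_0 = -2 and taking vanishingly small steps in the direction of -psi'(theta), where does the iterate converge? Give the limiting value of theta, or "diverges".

psi'(theta) = -4(theta - 5)(theta - 4)(theta + 3), so psi'(-2) = -168.
Gradient descent moves in the -psi' direction, i.e. theta is increasing.
The nearest critical point in that direction is theta = 4, where psi'' = 28 > 0 (a local minimum). The iterate converges there.

4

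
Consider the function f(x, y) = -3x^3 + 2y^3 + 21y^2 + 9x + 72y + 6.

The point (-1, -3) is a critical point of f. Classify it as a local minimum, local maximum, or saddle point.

The mixed partial ∂²f/∂x∂y is 0, so the Hessian at any point is diag(f_xx, f_yy) = diag(-18x, 6(2y + 7)).
At (-1, -3): H = diag(18, 6).
Both eigenvalues are positive, so H is positive definite: a local minimum.

local minimum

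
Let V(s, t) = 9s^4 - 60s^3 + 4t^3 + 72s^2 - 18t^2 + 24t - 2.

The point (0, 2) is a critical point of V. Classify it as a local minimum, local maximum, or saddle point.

local minimum

The mixed partial ∂²V/∂s∂t is 0, so the Hessian at any point is diag(V_ss, V_tt) = diag(36(3s^2 - 10s + 4), 12(2t - 3)).
At (0, 2): H = diag(144, 12).
Both eigenvalues are positive, so H is positive definite: a local minimum.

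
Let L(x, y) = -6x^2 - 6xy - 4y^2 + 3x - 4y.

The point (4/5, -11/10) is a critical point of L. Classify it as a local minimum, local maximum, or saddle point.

The Hessian of L is constant: H = [[-12, -6], [-6, -8]].
det(H) = (-12)·(-8) − (-6)² = 60.
det(H) > 0 and tr(H) = -20 < 0, so H is negative definite and the point is a local maximum.

local maximum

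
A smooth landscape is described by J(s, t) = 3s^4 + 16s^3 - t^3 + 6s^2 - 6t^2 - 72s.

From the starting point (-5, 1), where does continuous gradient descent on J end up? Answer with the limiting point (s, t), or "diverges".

J is separable, so gradient descent decouples: s follows -∂J/∂s, t follows -∂J/∂t.
∂J/∂s = 12(s - 1)(s + 2)(s + 3); at s=-5 this is -432, so s increases.
∂J/∂t = -3t(t + 4); at t=1 this is -15, so t increases.
The t-coordinate has no critical point in that direction and runs off to infinity.

diverges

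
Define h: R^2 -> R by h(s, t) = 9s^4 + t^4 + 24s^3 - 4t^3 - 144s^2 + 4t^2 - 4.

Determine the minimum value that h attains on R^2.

h(s,t) separates as P(s) + Q(t) − 4, so its minimum is min P + min Q − 4.
P'(s) = 36s(s - 2)(s + 4) vanishes at s ∈ {-4, 0, 2}; Q'(t) = 4t(t - 2)(t - 1) vanishes at t ∈ {0, 1, 2}.
Local minima of P (where P''>0): P(-4)=-1536, P(2)=-240. Local minima of Q: Q(0)=0, Q(2)=0.
So the global minimum of h is P(-4) + Q(0) − 4 = -1536 + 0 − 4 = -1540, attained at (-4, 0).

-1540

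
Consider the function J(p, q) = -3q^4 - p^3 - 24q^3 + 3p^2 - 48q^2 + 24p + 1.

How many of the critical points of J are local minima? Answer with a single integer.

J separates as a function of p plus a function of q, so ∇J=0 decouples.
∂J/∂p = -3(p - 4)(p + 2) = 0 at p ∈ {-2, 4}; ∂J/∂q = -12q(q + 2)(q + 4) = 0 at q ∈ {-4, -2, 0}.
The Hessian is diagonal: diag(J_pp, J_qq). Second derivatives: J_pp(-2)=18, J_pp(4)=-18; J_qq(-4)=-96, J_qq(-2)=48, J_qq(0)=-96.
Local minima occur where both diagonal entries positive: (-2, -2). Count: 1.

1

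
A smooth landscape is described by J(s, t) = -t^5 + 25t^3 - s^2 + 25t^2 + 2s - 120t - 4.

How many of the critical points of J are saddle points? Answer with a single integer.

2

J separates as a function of s plus a function of t, so ∇J=0 decouples.
∂J/∂s = -2(s - 1) = 0 at s ∈ {1}; ∂J/∂t = -5(t - 4)(t - 1)(t + 2)(t + 3) = 0 at t ∈ {-3, -2, 1, 4}.
The Hessian is diagonal: diag(J_ss, J_tt). Second derivatives: J_ss(1)=-2; J_tt(-3)=140, J_tt(-2)=-90, J_tt(1)=180, J_tt(4)=-630.
Saddle points occur where the two diagonal entries have opposite signs: (1, -3), (1, 1). Count: 2.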